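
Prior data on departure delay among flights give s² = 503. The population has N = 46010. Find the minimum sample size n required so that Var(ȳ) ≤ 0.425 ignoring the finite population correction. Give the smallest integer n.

1184

Without fpc, n₀ = s²/D = 503/0.425 = 1183.5294.
Rounding up, n = 1184.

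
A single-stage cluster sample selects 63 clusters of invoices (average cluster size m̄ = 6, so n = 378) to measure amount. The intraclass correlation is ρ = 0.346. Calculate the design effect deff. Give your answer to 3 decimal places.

2.730

deff = 1 + (6 − 1)·0.346 = 1 + 1.73 = 2.73.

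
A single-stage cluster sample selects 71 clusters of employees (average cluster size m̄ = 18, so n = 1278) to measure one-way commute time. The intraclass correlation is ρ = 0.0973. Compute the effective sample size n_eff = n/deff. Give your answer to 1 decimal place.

deff = 1 + (18 − 1)·0.0973 = 1 + 1.6541 = 2.6541.
n_eff = 1278 / 2.6541 = 481.5.

481.5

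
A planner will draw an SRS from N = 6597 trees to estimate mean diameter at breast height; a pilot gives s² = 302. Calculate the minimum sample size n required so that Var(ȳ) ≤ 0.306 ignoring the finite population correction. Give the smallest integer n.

987

Without fpc, n₀ = s²/D = 302/0.306 = 986.9281.
Rounding up, n = 987.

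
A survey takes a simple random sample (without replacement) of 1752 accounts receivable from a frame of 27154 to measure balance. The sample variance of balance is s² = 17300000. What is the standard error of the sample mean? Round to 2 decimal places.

96.11

Under SRS without replacement, Var(ȳ) = (1 − f)·s²/n with f = n/N = 1752/27154 = 0.06452088.
Var(ȳ) = (1 − 0.06452088)·17300000/1752 = 0.93547912·9874.4292 = 9237.3224.
SE(ȳ) = √(9237.3224) = 96.11.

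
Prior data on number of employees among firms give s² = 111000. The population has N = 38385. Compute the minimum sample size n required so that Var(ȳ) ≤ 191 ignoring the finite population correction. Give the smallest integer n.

Without fpc, n₀ = s²/D = 111000/191 = 581.1518.
Rounding up, n = 582.

582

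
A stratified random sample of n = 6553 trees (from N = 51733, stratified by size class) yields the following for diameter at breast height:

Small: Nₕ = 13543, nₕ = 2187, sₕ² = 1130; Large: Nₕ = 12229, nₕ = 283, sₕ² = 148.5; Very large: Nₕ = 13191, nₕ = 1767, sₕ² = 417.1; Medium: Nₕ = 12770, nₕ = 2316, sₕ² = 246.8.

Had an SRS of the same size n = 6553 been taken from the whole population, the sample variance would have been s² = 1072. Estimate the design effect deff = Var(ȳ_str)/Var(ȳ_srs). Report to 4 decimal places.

Var(ȳ_str) = Σ Wₕ²(1−fₕ)sₕ²/nₕ with Wₕ = Nₕ/51733:
  Small: (13543/51733)²·(1−2187/13543)·1130/2187 = 0.029691668
  Large: (12229/51733)²·(1−283/12229)·148.5/283 = 0.028642976
  Very large: (13191/51733)²·(1−1767/13191)·417.1/1767 = 0.013291201
  Medium: (12770/51733)²·(1−2316/12770)·246.8/2316 = 0.0053155066
  → Var(ȳ_str) = 0.076941352.
Var(ȳ_srs) = (1 − 6553/51733)·1072/6553 = 0.14286741.
deff = 0.076941352 / 0.14286741 = 0.5386.

0.5386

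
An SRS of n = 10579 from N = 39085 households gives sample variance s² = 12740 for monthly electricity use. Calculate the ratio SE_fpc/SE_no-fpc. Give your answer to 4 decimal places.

0.8540

f = n/N = 10579/39085 = 0.27066650.
SE_no-fpc = √(s²/n) = 1.0973936; SE_fpc = √((1−f)s²/n) = 0.93718534.
Ratio = √(1−f) = 0.85401025.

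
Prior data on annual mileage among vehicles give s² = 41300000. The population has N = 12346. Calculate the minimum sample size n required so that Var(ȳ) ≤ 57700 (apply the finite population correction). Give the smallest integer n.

677

Without fpc, n₀ = s²/D = 41300000/57700 = 715.7712.
With fpc, (1 − n/N)·s²/n ≤ D requires n ≥ n₀/(1 + n₀/N) = 715.7712/(1 + 715.7712/12346) = 676.5477.
Rounding up, n = 677.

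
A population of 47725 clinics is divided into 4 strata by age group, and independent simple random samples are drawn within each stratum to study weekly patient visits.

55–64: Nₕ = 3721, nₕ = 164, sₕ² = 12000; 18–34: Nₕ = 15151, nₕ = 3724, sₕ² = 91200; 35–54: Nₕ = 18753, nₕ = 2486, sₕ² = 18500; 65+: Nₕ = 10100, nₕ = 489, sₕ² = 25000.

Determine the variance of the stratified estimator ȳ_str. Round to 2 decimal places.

Var(ȳ_str) = Σₕ Wₕ²(1 − fₕ)sₕ²/nₕ with Wₕ = Nₕ/N, N = 47725.
55–64: Wₕ = 0.07796752; term = 0.07796752²·(1 − 0.04407417)·12000/164 = 0.42519589.
18–34: Wₕ = 0.31746464; term = 0.31746464²·(1 − 0.24579236)·91200/3724 = 1.8615162.
35–54: Wₕ = 0.39293871; term = 0.39293871²·(1 − 0.13256546)·18500/2486 = 0.99668277.
65+: Wₕ = 0.21162913; term = 0.21162913²·(1 − 0.04841584)·25000/489 = 2.1788595.
Sum = 5.4622544.

5.46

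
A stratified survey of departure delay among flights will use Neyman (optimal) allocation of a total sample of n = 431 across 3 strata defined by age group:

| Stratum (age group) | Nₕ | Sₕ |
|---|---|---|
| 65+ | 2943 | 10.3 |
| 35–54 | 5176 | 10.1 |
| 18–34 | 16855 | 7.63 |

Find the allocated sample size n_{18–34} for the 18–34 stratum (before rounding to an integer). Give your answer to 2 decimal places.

Neyman allocation: nₕ = n·NₕSₕ / Σⱼ NⱼSⱼ.
Σ NⱼSⱼ = 2943·10.3 + 5176·10.1 + 16855·7.63 = 211194.15.
n_{18–34} = 431·16855·7.63 / 211194.15 = 262.45.

262.45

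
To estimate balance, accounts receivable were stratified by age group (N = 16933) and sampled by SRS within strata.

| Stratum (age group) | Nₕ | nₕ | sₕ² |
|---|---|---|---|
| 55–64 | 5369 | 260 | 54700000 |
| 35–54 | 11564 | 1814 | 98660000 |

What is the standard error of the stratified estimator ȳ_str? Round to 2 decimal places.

203.75

Var(ȳ_str) = Σₕ Wₕ²(1 − fₕ)sₕ²/nₕ with Wₕ = Nₕ/N, N = 16933.
55–64: Wₕ = 0.31707317; term = 0.31707317²·(1 − 0.04842615)·54700000/260 = 20126.834.
35–54: Wₕ = 0.68292683; term = 0.68292683²·(1 − 0.15686614)·98660000/1814 = 21386.943.
Sum = 41513.777.
SE = √(41513.777) = 203.75.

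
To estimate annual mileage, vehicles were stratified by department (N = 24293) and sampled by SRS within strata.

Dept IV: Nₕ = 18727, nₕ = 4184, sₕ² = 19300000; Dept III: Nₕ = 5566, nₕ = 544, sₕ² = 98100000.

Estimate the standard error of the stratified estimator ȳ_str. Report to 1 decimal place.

103.3

Var(ȳ_str) = Σₕ Wₕ²(1 − fₕ)sₕ²/nₕ with Wₕ = Nₕ/N, N = 24293.
Dept IV: Wₕ = 0.77088050; term = 0.77088050²·(1 − 0.22342073)·19300000/4184 = 2128.7543.
Dept III: Wₕ = 0.22911950; term = 0.22911950²·(1 − 0.09773626)·98100000/544 = 8541.3736.
Sum = 10670.128.
SE = √(10670.128) = 103.3.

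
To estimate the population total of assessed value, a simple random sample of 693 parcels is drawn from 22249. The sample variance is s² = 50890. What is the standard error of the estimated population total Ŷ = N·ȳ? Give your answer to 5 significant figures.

187670

Var(Ŷ) = N²·Var(ȳ) = N²·(1 − n/N)·s²/n.
f = 693/22249 = 0.03114747; Var(ȳ) = 0.96885253·50890/693 = 71.14705.
Var(Ŷ) = 22249² · 71.14705 = 3.521907 × 10^10.
SE(Ŷ) = √(3.521907 × 10^10) = 187670.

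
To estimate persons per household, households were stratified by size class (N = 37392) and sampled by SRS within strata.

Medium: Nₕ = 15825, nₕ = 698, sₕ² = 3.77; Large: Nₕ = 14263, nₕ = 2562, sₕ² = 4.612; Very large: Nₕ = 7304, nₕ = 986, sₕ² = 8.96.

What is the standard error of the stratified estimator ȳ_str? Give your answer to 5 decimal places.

Var(ȳ_str) = Σₕ Wₕ²(1 − fₕ)sₕ²/nₕ with Wₕ = Nₕ/N, N = 37392.
Medium: Wₕ = 0.42321887; term = 0.42321887²·(1 − 0.04410742)·3.77/698 = 9.2475154 × 10^-4.
Large: Wₕ = 0.38144523; term = 0.38144523²·(1 − 0.17962560)·4.612/2562 = 2.1487537 × 10^-4.
Very large: Wₕ = 0.19533590; term = 0.19533590²·(1 − 0.13499452)·8.96/986 = 2.9992598 × 10^-4.
Sum = 0.0014395529.
SE = √(0.0014395529) = 0.03794.

0.03794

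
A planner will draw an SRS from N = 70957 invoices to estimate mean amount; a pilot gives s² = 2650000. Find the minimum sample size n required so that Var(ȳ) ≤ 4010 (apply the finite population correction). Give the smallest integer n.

655

Without fpc, n₀ = s²/D = 2650000/4010 = 660.8479.
With fpc, (1 − n/N)·s²/n ≤ D requires n ≥ n₀/(1 + n₀/N) = 660.8479/(1 + 660.8479/70957) = 654.7500.
Rounding up, n = 655.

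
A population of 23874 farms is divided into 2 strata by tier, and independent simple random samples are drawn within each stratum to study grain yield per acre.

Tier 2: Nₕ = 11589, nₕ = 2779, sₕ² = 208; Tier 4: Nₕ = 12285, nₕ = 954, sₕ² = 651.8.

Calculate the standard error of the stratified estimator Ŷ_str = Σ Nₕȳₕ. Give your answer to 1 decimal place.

10136.5

Var(Ŷ_str) = Σₕ Nₕ²(1 − fₕ)sₕ²/nₕ.
Tier 2: 11589²·(1 − 2779/11589)·208/2779 = 7.6418175 × 10^6.
Tier 4: 12285²·(1 − 954/12285)·651.8/954 = 9.5106321 × 10^7.
Sum = 1.0274814 × 10^8.
SE = √(1.0274814 × 10^8) = 10136.5.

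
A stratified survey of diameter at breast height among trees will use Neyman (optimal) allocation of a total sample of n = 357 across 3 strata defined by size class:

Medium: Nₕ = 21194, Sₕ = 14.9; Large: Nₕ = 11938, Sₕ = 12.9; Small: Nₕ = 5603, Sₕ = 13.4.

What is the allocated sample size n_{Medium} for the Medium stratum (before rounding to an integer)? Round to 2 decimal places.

206.91

Neyman allocation: nₕ = n·NₕSₕ / Σⱼ NⱼSⱼ.
Σ NⱼSⱼ = 21194·14.9 + 11938·12.9 + 5603·13.4 = 544871.
n_{Medium} = 357·21194·14.9 / 544871 = 206.91.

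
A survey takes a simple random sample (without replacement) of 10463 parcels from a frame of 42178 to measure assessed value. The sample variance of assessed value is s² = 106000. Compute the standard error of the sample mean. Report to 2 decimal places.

2.76

Under SRS without replacement, Var(ȳ) = (1 − f)·s²/n with f = n/N = 10463/42178 = 0.24806771.
Var(ȳ) = (1 − 0.24806771)·106000/10463 = 0.75193229·10.130938 = 7.6177791.
SE(ȳ) = √(7.6177791) = 2.76.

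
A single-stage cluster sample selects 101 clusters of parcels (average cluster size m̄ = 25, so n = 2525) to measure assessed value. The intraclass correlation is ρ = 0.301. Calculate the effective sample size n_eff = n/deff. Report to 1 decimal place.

deff = 1 + (25 − 1)·0.301 = 1 + 7.224 = 8.224.
n_eff = 2525 / 8.224 = 307.0.

307.0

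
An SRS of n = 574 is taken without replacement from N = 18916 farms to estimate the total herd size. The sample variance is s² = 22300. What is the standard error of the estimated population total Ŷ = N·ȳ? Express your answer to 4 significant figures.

Var(Ŷ) = N²·Var(ȳ) = N²·(1 − n/N)·s²/n.
f = 574/18916 = 0.03034468; Var(ȳ) = 0.96965532·22300/574 = 37.671278.
Var(Ŷ) = 18916² · 37.671278 = 1.347935 × 10^10.
SE(Ŷ) = √(1.347935 × 10^10) = 116100.

116100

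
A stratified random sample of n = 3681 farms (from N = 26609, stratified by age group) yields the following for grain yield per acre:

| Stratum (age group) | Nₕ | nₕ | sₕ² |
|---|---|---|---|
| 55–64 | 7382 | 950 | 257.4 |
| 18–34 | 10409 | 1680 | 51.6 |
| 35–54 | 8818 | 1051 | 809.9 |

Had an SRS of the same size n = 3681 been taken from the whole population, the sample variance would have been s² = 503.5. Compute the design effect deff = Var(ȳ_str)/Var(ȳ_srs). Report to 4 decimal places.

0.8200

Var(ȳ_str) = Σ Wₕ²(1−fₕ)sₕ²/nₕ with Wₕ = Nₕ/26609:
  55–64: (7382/26609)²·(1−950/7382)·257.4/950 = 0.018169706
  18–34: (10409/26609)²·(1−1680/10409)·51.6/1680 = 0.0039414572
  35–54: (8818/26609)²·(1−1051/8818)·809.9/1051 = 0.074540959
  → Var(ȳ_str) = 0.096652122.
Var(ȳ_srs) = (1 − 3681/26609)·503.5/3681 = 0.11786131.
deff = 0.096652122 / 0.11786131 = 0.8200.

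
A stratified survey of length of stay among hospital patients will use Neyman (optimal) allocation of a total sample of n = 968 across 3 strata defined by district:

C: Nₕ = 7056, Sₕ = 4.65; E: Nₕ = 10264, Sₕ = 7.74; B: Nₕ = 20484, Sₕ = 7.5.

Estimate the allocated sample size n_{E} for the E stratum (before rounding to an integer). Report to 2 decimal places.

289.23

Neyman allocation: nₕ = n·NₕSₕ / Σⱼ NⱼSⱼ.
Σ NⱼSⱼ = 7056·4.65 + 10264·7.74 + 20484·7.5 = 265883.76.
n_{E} = 968·10264·7.74 / 265883.76 = 289.23.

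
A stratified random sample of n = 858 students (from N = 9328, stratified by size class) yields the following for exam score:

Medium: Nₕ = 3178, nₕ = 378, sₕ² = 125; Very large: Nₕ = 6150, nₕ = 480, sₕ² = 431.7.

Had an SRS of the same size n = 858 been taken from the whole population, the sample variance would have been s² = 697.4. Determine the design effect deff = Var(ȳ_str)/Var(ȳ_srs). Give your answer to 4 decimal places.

Var(ȳ_str) = Σ Wₕ²(1−fₕ)sₕ²/nₕ with Wₕ = Nₕ/9328:
  Medium: (3178/9328)²·(1−378/3178)·125/378 = 0.0338184
  Very large: (6150/9328)²·(1−480/6150)·431.7/480 = 0.36043081
  → Var(ȳ_str) = 0.39424921.
Var(ȳ_srs) = (1 − 858/9328)·697.4/858 = 0.73805636.
deff = 0.39424921 / 0.73805636 = 0.5342.

0.5342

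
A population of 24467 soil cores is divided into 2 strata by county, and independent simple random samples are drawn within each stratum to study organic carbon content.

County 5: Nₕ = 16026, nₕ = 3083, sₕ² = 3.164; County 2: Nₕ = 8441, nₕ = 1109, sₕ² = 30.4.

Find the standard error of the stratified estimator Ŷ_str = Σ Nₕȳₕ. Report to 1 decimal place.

Var(Ŷ_str) = Σₕ Nₕ²(1 − fₕ)sₕ²/nₕ.
County 5: 16026²·(1 − 3083/16026)·3.164/3083 = 212874.21.
County 2: 8441²·(1 − 1109/8441)·30.4/1109 = 1.6965177 × 10^6.
Sum = 1.9093919 × 10^6.
SE = √(1.9093919 × 10^6) = 1381.8.

1381.8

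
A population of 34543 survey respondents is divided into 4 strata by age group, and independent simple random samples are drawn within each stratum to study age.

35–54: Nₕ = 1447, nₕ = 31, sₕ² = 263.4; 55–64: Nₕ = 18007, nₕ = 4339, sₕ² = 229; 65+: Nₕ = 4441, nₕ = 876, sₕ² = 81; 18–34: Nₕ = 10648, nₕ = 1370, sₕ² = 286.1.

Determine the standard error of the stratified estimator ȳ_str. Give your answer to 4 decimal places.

Var(ȳ_str) = Σₕ Wₕ²(1 − fₕ)sₕ²/nₕ with Wₕ = Nₕ/N, N = 34543.
35–54: Wₕ = 0.04188982; term = 0.04188982²·(1 − 0.02142364)·263.4/31 = 0.014590352.
55–64: Wₕ = 0.52129230; term = 0.52129230²·(1 − 0.24096185)·229/4339 = 0.010886094.
65+: Wₕ = 0.12856440; term = 0.12856440²·(1 − 0.19725287)·81/876 = 0.0012268773.
18–34: Wₕ = 0.30825348; term = 0.30825348²·(1 − 0.12866266)·286.1/1370 = 0.017290183.
Sum = 0.043993506.
SE = √(0.043993506) = 0.2097.

0.2097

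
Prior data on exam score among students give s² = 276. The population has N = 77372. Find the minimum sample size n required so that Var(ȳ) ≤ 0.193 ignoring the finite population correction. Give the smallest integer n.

Without fpc, n₀ = s²/D = 276/0.193 = 1430.0518.
Rounding up, n = 1431.

1431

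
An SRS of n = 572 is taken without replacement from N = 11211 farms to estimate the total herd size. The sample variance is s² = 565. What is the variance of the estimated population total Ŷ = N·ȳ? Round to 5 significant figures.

Var(Ŷ) = N²·Var(ȳ) = N²·(1 − n/N)·s²/n.
f = 572/11211 = 0.05102132; Var(ȳ) = 0.94897868·565/572 = 0.93736531.
Var(Ŷ) = 11211² · 0.93736531 = 1.1781418 × 10^8.

1.1781 × 10^8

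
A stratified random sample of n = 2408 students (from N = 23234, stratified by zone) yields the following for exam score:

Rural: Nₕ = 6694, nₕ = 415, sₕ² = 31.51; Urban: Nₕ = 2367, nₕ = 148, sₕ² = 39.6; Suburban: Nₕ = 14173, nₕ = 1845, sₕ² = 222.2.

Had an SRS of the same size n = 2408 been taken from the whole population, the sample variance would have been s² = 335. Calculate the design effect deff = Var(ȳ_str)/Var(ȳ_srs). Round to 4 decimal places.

Var(ȳ_str) = Σ Wₕ²(1−fₕ)sₕ²/nₕ with Wₕ = Nₕ/23234:
  Rural: (6694/23234)²·(1−415/6694)·31.51/415 = 0.0059119197
  Urban: (2367/23234)²·(1−148/2367)·39.6/148 = 0.002603401
  Suburban: (14173/23234)²·(1−1845/14173)·222.2/1845 = 0.038981103
  → Var(ȳ_str) = 0.047496424.
Var(ȳ_srs) = (1 − 2408/23234)·335/2408 = 0.12470108.
deff = 0.047496424 / 0.12470108 = 0.3809.

0.3809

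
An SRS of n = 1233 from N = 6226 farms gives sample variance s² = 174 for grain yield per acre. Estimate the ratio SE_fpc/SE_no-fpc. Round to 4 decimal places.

0.8955

f = n/N = 1233/6226 = 0.19804048.
SE_no-fpc = √(s²/n) = 0.37565838; SE_fpc = √((1−f)s²/n) = 0.33641032.
Ratio = √(1−f) = 0.89552193.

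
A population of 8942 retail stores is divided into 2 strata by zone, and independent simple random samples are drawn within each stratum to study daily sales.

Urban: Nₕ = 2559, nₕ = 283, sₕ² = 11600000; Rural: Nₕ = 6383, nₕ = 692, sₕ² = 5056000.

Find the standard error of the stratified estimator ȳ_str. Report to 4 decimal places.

Var(ȳ_str) = Σₕ Wₕ²(1 − fₕ)sₕ²/nₕ with Wₕ = Nₕ/N, N = 8942.
Urban: Wₕ = 0.28617759; term = 0.28617759²·(1 − 0.11059007)·11600000/283 = 2985.6904.
Rural: Wₕ = 0.71382241; term = 0.71382241²·(1 − 0.10841297)·5056000/692 = 3319.289.
Sum = 6304.9794.
SE = √(6304.9794) = 79.4039.

79.4039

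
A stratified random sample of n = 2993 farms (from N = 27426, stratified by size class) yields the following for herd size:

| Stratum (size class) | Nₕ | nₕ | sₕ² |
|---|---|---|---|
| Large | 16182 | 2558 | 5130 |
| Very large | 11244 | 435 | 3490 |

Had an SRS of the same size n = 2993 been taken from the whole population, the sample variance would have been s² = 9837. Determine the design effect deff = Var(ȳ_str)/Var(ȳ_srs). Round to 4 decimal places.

0.6435

Var(ȳ_str) = Σ Wₕ²(1−fₕ)sₕ²/nₕ with Wₕ = Nₕ/27426:
  Large: (16182/27426)²·(1−2558/16182)·5130/2558 = 0.58779882
  Very large: (11244/27426)²·(1−435/11244)·3490/435 = 1.296336
  → Var(ȳ_str) = 1.8841348.
Var(ȳ_srs) = (1 − 2993/27426)·9837/2993 = 2.9279946.
deff = 1.8841348 / 2.9279946 = 0.6435.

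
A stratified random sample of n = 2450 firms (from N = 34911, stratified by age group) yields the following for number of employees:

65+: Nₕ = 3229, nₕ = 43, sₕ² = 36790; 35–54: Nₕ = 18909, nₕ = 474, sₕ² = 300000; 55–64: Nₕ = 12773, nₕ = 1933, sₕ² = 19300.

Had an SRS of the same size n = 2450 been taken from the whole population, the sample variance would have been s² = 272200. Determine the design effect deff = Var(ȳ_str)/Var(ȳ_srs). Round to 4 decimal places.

Var(ȳ_str) = Σ Wₕ²(1−fₕ)sₕ²/nₕ with Wₕ = Nₕ/34911:
  65+: (3229/34911)²·(1−43/3229)·36790/43 = 7.221885
  35–54: (18909/34911)²·(1−474/18909)·300000/474 = 181.02145
  55–64: (12773/34911)²·(1−1933/12773)·19300/1933 = 1.1342873
  → Var(ȳ_str) = 189.37762.
Var(ȳ_srs) = (1 − 2450/34911)·272200/2450 = 103.30507.
deff = 189.37762 / 103.30507 = 1.8332.

1.8332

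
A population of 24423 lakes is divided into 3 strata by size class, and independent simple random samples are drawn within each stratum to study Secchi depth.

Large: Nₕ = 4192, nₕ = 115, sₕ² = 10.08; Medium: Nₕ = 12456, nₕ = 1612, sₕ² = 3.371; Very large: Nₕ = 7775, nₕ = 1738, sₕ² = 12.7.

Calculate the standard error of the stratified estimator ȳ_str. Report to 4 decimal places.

0.0597

Var(ȳ_str) = Σₕ Wₕ²(1 − fₕ)sₕ²/nₕ with Wₕ = Nₕ/N, N = 24423.
Large: Wₕ = 0.17164149; term = 0.17164149²·(1 − 0.02743321)·10.08/115 = 0.0025114623.
Medium: Wₕ = 0.51001106; term = 0.51001106²·(1 − 0.12941554)·3.371/1612 = 4.7354778 × 10^-4.
Very large: Wₕ = 0.31834746; term = 0.31834746²·(1 − 0.22353698)·12.7/1738 = 5.7501279 × 10^-4.
Sum = 0.0035600229.
SE = √(0.0035600229) = 0.0597.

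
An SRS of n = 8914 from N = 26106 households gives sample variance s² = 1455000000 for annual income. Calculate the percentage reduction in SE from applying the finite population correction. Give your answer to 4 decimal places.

18.8492

f = n/N = 8914/26106 = 0.34145407.
SE_no-fpc = √(s²/n) = 404.01285; SE_fpc = √((1−f)s²/n) = 327.85984.
Ratio = √(1−f) = 0.81150843. Reduction = 100·(1 − 0.81150843) = 18.8492%.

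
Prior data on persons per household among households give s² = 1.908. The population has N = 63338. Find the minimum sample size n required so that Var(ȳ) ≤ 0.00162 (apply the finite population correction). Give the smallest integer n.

1157

Without fpc, n₀ = s²/D = 1.908/0.00162 = 1177.7778.
With fpc, (1 − n/N)·s²/n ≤ D requires n ≥ n₀/(1 + n₀/N) = 1177.7778/(1 + 1177.7778/63338) = 1156.2767.
Rounding up, n = 1157.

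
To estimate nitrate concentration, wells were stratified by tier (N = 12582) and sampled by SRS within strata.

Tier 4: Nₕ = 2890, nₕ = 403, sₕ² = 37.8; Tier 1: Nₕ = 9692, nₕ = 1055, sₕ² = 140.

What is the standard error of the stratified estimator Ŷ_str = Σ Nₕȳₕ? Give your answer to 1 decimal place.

Var(Ŷ_str) = Σₕ Nₕ²(1 − fₕ)sₕ²/nₕ.
Tier 4: 2890²·(1 − 403/2890)·37.8/403 = 674155.97.
Tier 1: 9692²·(1 − 1055/9692)·140/1055 = 1.110841 × 10^7.
Sum = 1.1782566 × 10^7.
SE = √(1.1782566 × 10^7) = 3432.6.

3432.6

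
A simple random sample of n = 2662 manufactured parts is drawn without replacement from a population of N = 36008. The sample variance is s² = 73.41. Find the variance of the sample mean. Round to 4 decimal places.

Under SRS without replacement, Var(ȳ) = (1 − f)·s²/n with f = n/N = 2662/36008 = 0.07392802.
Var(ȳ) = (1 − 0.07392802)·73.41/2662 = 0.92607198·0.02757701 = 0.025538296.

0.0255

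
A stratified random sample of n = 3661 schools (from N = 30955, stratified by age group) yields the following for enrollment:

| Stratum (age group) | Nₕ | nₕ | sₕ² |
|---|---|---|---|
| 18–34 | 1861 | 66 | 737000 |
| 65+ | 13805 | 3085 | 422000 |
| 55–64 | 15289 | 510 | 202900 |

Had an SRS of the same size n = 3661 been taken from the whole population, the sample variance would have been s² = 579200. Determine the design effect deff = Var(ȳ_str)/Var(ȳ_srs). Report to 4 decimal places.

Var(ȳ_str) = Σ Wₕ²(1−fₕ)sₕ²/nₕ with Wₕ = Nₕ/30955:
  18–34: (1861/30955)²·(1−66/1861)·737000/66 = 38.928956
  65+: (13805/30955)²·(1−3085/13805)·422000/3085 = 21.126466
  55–64: (15289/30955)²·(1−510/15289)·202900/510 = 93.815454
  → Var(ȳ_str) = 153.87088.
Var(ȳ_srs) = (1 − 3661/30955)·579200/3661 = 139.49711.
deff = 153.87088 / 139.49711 = 1.1030.

1.1030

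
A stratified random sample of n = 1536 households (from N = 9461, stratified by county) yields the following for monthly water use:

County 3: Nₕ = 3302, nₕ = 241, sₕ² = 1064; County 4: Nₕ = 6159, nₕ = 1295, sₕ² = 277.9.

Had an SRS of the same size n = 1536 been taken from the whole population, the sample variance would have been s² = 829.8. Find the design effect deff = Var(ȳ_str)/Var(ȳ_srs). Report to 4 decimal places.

1.2604

Var(ȳ_str) = Σ Wₕ²(1−fₕ)sₕ²/nₕ with Wₕ = Nₕ/9461:
  County 3: (3302/9461)²·(1−241/3302)·1064/241 = 0.49852954
  County 4: (6159/9461)²·(1−1295/6159)·277.9/1295 = 0.071820507
  → Var(ȳ_str) = 0.57035005.
Var(ȳ_srs) = (1 − 1536/9461)·829.8/1536 = 0.45252694.
deff = 0.57035005 / 0.45252694 = 1.2604.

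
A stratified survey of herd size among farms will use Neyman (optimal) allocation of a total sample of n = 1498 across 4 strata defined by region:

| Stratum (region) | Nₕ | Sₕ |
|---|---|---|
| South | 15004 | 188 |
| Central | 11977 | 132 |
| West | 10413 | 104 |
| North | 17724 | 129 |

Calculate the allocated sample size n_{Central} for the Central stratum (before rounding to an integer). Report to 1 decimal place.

Neyman allocation: nₕ = n·NₕSₕ / Σⱼ NⱼSⱼ.
Σ NⱼSⱼ = 15004·188 + 11977·132 + 10413·104 + 17724·129 = 7.771064 × 10^6.
n_{Central} = 1498·11977·132 / (7.771064 × 10^6) = 304.8.

304.8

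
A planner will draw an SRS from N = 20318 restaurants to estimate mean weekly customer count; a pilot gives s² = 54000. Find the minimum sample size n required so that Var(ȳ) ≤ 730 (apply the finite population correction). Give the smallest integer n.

Without fpc, n₀ = s²/D = 54000/730 = 73.9726.
With fpc, (1 − n/N)·s²/n ≤ D requires n ≥ n₀/(1 + n₀/N) = 73.9726/(1 + 73.9726/20318) = 73.7043.
Rounding up, n = 74.

74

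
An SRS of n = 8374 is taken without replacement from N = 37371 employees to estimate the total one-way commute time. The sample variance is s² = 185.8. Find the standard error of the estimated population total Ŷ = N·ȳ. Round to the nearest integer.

Var(Ŷ) = N²·Var(ȳ) = N²·(1 − n/N)·s²/n.
f = 8374/37371 = 0.22407749; Var(ȳ) = 0.77592251·185.8/8374 = 0.017215954.
Var(Ŷ) = 37371² · 0.017215954 = 2.4043657 × 10^7.
SE(Ŷ) = √(2.4043657 × 10^7) = 4903.

4903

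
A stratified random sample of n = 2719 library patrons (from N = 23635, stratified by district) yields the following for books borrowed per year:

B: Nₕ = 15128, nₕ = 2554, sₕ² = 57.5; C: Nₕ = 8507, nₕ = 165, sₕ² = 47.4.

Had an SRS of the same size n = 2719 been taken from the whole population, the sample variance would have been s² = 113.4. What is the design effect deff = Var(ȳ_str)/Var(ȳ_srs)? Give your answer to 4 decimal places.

1.1965

Var(ȳ_str) = Σ Wₕ²(1−fₕ)sₕ²/nₕ with Wₕ = Nₕ/23635:
  B: (15128/23635)²·(1−2554/15128)·57.5/2554 = 0.0076663865
  C: (8507/23635)²·(1−165/8507)·47.4/165 = 0.0364947
  → Var(ȳ_str) = 0.044161087.
Var(ȳ_srs) = (1 − 2719/23635)·113.4/2719 = 0.036908541.
deff = 0.044161087 / 0.036908541 = 1.1965.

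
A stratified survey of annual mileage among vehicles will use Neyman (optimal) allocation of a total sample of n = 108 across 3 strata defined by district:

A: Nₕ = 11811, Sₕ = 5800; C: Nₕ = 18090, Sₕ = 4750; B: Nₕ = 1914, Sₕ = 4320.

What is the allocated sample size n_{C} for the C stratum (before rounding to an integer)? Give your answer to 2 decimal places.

Neyman allocation: nₕ = n·NₕSₕ / Σⱼ NⱼSⱼ.
Σ NⱼSⱼ = 11811·5800 + 18090·4750 + 1914·4320 = 1.6269978 × 10^8.
n_{C} = 108·18090·4750 / (1.6269978 × 10^8) = 57.04.

57.04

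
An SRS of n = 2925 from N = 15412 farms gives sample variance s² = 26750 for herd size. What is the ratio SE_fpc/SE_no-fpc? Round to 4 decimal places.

0.9001

f = n/N = 2925/15412 = 0.18978718.
SE_no-fpc = √(s²/n) = 3.0241196; SE_fpc = √((1−f)s²/n) = 2.7220651.
Ratio = √(1−f) = 0.90011823.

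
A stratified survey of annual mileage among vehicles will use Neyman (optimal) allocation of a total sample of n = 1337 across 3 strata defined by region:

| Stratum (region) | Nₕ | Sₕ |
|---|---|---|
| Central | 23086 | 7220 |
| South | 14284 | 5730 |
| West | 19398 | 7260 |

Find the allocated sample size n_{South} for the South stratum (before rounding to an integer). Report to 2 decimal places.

Neyman allocation: nₕ = n·NₕSₕ / Σⱼ NⱼSⱼ.
Σ NⱼSⱼ = 23086·7220 + 14284·5730 + 19398·7260 = 3.8935772 × 10^8.
n_{South} = 1337·14284·5730 / (3.8935772 × 10^8) = 281.05.

281.05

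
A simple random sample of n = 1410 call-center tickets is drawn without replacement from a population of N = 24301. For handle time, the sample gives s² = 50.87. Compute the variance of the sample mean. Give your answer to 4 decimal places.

Under SRS without replacement, Var(ȳ) = (1 − f)·s²/n with f = n/N = 1410/24301 = 0.05802230.
Var(ȳ) = (1 − 0.05802230)·50.87/1410 = 0.94197770·0.036078014 = 0.033984685.

0.0340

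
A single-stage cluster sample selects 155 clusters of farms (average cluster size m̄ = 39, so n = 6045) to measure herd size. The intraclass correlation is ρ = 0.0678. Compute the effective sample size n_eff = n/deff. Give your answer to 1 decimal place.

deff = 1 + (39 − 1)·0.0678 = 1 + 2.5764 = 3.5764.
n_eff = 6045 / 3.5764 = 1690.2.

1690.2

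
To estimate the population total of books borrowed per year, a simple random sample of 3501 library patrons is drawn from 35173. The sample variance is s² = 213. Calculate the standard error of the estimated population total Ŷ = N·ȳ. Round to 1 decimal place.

Var(Ŷ) = N²·Var(ȳ) = N²·(1 − n/N)·s²/n.
f = 3501/35173 = 0.09953658; Var(ȳ) = 0.90046342·213/3501 = 0.054783979.
Var(Ŷ) = 35173² · 0.054783979 = 6.7775448 × 10^7.
SE(Ŷ) = √(6.7775448 × 10^7) = 8232.6.

8232.6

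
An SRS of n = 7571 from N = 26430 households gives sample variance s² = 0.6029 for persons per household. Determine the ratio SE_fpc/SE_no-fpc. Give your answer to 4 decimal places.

0.8447

f = n/N = 7571/26430 = 0.28645479.
SE_no-fpc = √(s²/n) = 0.0089237217; SE_fpc = √((1−f)s²/n) = 0.007538011.
Ratio = √(1−f) = 0.84471606.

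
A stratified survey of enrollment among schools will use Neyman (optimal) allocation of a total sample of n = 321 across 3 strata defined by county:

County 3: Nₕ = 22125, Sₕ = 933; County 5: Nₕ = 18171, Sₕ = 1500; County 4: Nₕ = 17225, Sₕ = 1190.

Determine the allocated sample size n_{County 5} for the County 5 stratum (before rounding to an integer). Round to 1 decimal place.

Neyman allocation: nₕ = n·NₕSₕ / Σⱼ NⱼSⱼ.
Σ NⱼSⱼ = 22125·933 + 18171·1500 + 17225·1190 = 6.8396875 × 10^7.
n_{County 5} = 321·18171·1500 / (6.8396875 × 10^7) = 127.9.

127.9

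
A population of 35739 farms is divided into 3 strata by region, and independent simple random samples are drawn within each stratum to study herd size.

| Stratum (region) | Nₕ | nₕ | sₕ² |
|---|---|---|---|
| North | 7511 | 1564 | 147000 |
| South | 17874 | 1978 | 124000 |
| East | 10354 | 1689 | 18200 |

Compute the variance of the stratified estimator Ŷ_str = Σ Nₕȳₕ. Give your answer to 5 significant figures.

2.2977 × 10^10

Var(Ŷ_str) = Σₕ Nₕ²(1 − fₕ)sₕ²/nₕ.
North: 7511²·(1 − 1564/7511)·147000/1564 = 4.1983272 × 10^9.
South: 17874²·(1 − 1978/17874)·124000/1978 = 1.7811685 × 10^10.
East: 10354²·(1 − 1689/10354)·18200/1689 = 9.6675954 × 10^8.
Sum = 2.2976772 × 10^10.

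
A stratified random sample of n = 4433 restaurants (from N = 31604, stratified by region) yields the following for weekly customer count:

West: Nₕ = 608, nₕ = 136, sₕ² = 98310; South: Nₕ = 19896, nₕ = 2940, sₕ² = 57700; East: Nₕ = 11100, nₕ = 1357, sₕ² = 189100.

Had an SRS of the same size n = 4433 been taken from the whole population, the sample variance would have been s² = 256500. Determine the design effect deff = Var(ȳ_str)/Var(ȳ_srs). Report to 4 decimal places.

0.4407

Var(ȳ_str) = Σ Wₕ²(1−fₕ)sₕ²/nₕ with Wₕ = Nₕ/31604:
  West: (608/31604)²·(1−136/608)·98310/136 = 0.20769223
  South: (19896/31604)²·(1−2940/19896)·57700/2940 = 6.6287793
  East: (11100/31604)²·(1−1357/11100)·189100/1357 = 15.088402
  → Var(ȳ_str) = 21.924874.
Var(ȳ_srs) = (1 − 4433/31604)·256500/4433 = 49.745432.
deff = 21.924874 / 49.745432 = 0.4407.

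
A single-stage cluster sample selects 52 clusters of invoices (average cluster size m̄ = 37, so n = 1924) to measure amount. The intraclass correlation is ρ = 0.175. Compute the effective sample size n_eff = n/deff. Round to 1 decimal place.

deff = 1 + (37 − 1)·0.175 = 1 + 6.3 = 7.3.
n_eff = 1924 / 7.3 = 263.6.

263.6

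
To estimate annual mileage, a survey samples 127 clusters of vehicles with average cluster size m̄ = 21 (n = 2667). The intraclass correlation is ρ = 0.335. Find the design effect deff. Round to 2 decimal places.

deff = 1 + (21 − 1)·0.335 = 1 + 6.7 = 7.7.

7.70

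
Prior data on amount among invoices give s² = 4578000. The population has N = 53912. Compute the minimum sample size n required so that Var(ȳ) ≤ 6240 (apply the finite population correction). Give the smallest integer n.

724

Without fpc, n₀ = s²/D = 4578000/6240 = 733.6538.
With fpc, (1 − n/N)·s²/n ≤ D requires n ≥ n₀/(1 + n₀/N) = 733.6538/(1 + 733.6538/53912) = 723.8040.
Rounding up, n = 724.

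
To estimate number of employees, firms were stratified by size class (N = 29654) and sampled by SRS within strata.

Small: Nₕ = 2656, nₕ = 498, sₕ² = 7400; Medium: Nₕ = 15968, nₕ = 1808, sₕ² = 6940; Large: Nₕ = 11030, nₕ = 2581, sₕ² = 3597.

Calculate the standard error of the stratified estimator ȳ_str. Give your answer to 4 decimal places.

Var(ȳ_str) = Σₕ Wₕ²(1 − fₕ)sₕ²/nₕ with Wₕ = Nₕ/N, N = 29654.
Small: Wₕ = 0.08956633; term = 0.08956633²·(1 − 0.18750000)·7400/498 = 0.0968535.
Medium: Wₕ = 0.53847710; term = 0.53847710²·(1 − 0.11322645)·6940/1808 = 0.98697978.
Large: Wₕ = 0.37195657; term = 0.37195657²·(1 − 0.23399819)·3597/2581 = 0.1476953.
Sum = 1.2315286.
SE = √(1.2315286) = 1.1097.

1.1097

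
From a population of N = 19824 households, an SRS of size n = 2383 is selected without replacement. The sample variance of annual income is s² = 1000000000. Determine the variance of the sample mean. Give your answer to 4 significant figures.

Under SRS without replacement, Var(ȳ) = (1 − f)·s²/n with f = n/N = 2383/19824 = 0.12020783.
Var(ȳ) = (1 − 0.12020783)·1000000000/2383 = 0.87979217·419639.11 = 369195.2.

369200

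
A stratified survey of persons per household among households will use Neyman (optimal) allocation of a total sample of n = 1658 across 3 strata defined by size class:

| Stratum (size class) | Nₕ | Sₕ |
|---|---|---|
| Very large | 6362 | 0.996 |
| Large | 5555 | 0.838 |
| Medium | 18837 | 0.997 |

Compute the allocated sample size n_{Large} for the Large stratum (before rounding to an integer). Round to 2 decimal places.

259.24

Neyman allocation: nₕ = n·NₕSₕ / Σⱼ NⱼSⱼ.
Σ NⱼSⱼ = 6362·0.996 + 5555·0.838 + 18837·0.997 = 29772.131.
n_{Large} = 1658·5555·0.838 / 29772.131 = 259.24.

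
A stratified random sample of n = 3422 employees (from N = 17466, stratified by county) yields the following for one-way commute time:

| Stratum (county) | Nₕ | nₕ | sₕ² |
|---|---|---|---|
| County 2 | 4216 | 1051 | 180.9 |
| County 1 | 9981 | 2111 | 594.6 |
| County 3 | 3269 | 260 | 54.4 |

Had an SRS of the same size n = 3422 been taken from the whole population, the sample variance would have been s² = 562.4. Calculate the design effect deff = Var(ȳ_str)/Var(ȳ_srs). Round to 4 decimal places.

Var(ȳ_str) = Σ Wₕ²(1−fₕ)sₕ²/nₕ with Wₕ = Nₕ/17466:
  County 2: (4216/17466)²·(1−1051/4216)·180.9/1051 = 0.0075287566
  County 1: (9981/17466)²·(1−2111/9981)·594.6/2111 = 0.072526805
  County 3: (3269/17466)²·(1−260/3269)·54.4/260 = 0.0067464569
  → Var(ȳ_str) = 0.086802019.
Var(ȳ_srs) = (1 − 3422/17466)·562.4/3422 = 0.13214863.
deff = 0.086802019 / 0.13214863 = 0.6569.

0.6569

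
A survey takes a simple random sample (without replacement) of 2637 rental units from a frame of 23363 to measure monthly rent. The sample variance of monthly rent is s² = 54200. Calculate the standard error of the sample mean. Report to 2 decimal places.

Under SRS without replacement, Var(ȳ) = (1 − f)·s²/n with f = n/N = 2637/23363 = 0.11287078.
Var(ȳ) = (1 − 0.11287078)·54200/2637 = 0.88712922·20.553659 = 18.233752.
SE(ȳ) = √(18.233752) = 4.27.

4.27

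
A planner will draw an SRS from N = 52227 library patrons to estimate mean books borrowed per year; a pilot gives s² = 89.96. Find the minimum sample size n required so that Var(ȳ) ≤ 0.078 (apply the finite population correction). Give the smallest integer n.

Without fpc, n₀ = s²/D = 89.96/0.078 = 1153.3333.
With fpc, (1 − n/N)·s²/n ≤ D requires n ≥ n₀/(1 + n₀/N) = 1153.3333/(1 + 1153.3333/52227) = 1128.4144.
Rounding up, n = 1129.

1129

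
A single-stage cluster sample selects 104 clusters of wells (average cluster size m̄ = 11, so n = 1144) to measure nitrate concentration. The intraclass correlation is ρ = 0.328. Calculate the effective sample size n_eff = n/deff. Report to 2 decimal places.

deff = 1 + (11 − 1)·0.328 = 1 + 3.28 = 4.28.
n_eff = 1144 / 4.28 = 267.29.

267.29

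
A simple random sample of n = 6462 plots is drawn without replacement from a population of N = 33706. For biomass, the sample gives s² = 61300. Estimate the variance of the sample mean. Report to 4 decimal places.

7.6676

Under SRS without replacement, Var(ȳ) = (1 − f)·s²/n with f = n/N = 6462/33706 = 0.19171661.
Var(ȳ) = (1 − 0.19171661)·61300/6462 = 0.80828339·9.4862272 = 7.6675599.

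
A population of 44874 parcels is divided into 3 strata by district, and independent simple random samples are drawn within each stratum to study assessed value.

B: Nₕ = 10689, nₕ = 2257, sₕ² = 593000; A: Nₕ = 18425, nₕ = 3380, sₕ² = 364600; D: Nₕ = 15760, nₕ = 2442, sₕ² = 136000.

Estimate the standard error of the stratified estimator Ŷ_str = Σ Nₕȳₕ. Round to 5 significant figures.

255480

Var(Ŷ_str) = Σₕ Nₕ²(1 − fₕ)sₕ²/nₕ.
B: 10689²·(1 − 2257/10689)·593000/2257 = 2.3680497 × 10^10.
A: 18425²·(1 − 3380/18425)·364600/3380 = 2.990196 × 10^10.
D: 15760²·(1 − 2442/15760)·136000/2442 = 1.1689299 × 10^10.
Sum = 6.5271756 × 10^10.
SE = √(6.5271756 × 10^10) = 255480.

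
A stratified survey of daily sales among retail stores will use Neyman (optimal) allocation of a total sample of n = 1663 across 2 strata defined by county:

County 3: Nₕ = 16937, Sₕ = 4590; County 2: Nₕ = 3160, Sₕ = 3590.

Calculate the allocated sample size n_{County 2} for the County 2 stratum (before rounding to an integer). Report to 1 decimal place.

Neyman allocation: nₕ = n·NₕSₕ / Σⱼ NⱼSⱼ.
Σ NⱼSⱼ = 16937·4590 + 3160·3590 = 8.908523 × 10^7.
n_{County 2} = 1663·3160·3590 / (8.908523 × 10^7) = 211.8.

211.8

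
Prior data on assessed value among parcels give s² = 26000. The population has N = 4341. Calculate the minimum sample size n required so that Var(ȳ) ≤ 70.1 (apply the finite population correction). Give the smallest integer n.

342

Without fpc, n₀ = s²/D = 26000/70.1 = 370.8987.
With fpc, (1 − n/N)·s²/n ≤ D requires n ≥ n₀/(1 + n₀/N) = 370.8987/(1 + 370.8987/4341) = 341.7033.
Rounding up, n = 342.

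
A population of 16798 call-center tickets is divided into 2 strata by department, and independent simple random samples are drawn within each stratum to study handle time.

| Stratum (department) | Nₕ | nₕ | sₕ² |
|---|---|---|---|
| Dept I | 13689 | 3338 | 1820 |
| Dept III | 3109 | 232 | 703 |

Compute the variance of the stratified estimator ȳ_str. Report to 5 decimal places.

0.36985

Var(ȳ_str) = Σₕ Wₕ²(1 − fₕ)sₕ²/nₕ with Wₕ = Nₕ/N, N = 16798.
Dept I: Wₕ = 0.81491844; term = 0.81491844²·(1 − 0.24384542)·1820/3338 = 0.273794.
Dept III: Wₕ = 0.18508156; term = 0.18508156²·(1 − 0.07462206)·703/232 = 0.096053406.
Sum = 0.36984741.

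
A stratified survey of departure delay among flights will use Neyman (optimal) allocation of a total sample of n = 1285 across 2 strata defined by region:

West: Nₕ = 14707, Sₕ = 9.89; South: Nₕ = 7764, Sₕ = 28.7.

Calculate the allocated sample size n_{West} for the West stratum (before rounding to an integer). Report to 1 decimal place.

507.5

Neyman allocation: nₕ = n·NₕSₕ / Σⱼ NⱼSⱼ.
Σ NⱼSⱼ = 14707·9.89 + 7764·28.7 = 368279.03.
n_{West} = 1285·14707·9.89 / 368279.03 = 507.5.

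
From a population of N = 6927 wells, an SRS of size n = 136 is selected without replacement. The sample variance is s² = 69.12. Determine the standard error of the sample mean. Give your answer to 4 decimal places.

0.7059

Under SRS without replacement, Var(ȳ) = (1 − f)·s²/n with f = n/N = 136/6927 = 0.01963332.
Var(ȳ) = (1 − 0.01963332)·69.12/136 = 0.98036668·0.50823529 = 0.49825695.
SE(ȳ) = √(0.49825695) = 0.7059.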